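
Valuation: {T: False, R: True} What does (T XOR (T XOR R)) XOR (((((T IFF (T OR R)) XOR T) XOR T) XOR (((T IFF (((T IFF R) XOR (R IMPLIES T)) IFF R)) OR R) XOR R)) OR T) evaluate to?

T XOR R = False XOR True = True
T XOR (T XOR R) = False XOR True = True
T OR R = False OR True = True
T IFF (T OR R) = False IFF True = False
(T IFF (T OR R)) XOR T = False XOR False = False
((T IFF (T OR R)) XOR T) XOR T = False XOR False = False
T IFF R = False IFF True = False
R IMPLIES T = True IMPLIES False = False
(T IFF R) XOR (R IMPLIES T) = False XOR False = False
((T IFF R) XOR (R IMPLIES T)) IFF R = False IFF True = False
T IFF (((T IFF R) XOR (R IMPLIES T)) IFF R) = False IFF False = True
(T IFF (((T IFF R) XOR (R IMPLIES T)) IFF R)) OR R = True OR True = True
((T IFF (((T IFF R) XOR (R IMPLIES T)) IFF R)) OR R) XOR R = True XOR True = False
(((T IFF (T OR R)) XOR T) XOR T) XOR (((T IFF (((T IFF R) XOR (R IMPLIES T)) IFF R)) OR R) XOR R) = False XOR False = False
((((T IFF (T OR R)) XOR T) XOR T) XOR (((T IFF (((T IFF R) XOR (R IMPLIES T)) IFF R)) OR R) XOR R)) OR T = False OR False = False
(T XOR (T XOR R)) XOR (((((T IFF (T OR R)) XOR T) XOR T) XOR (((T IFF (((T IFF R) XOR (R IMPLIES T)) IFF R)) OR R) XOR R)) OR T) = True XOR False = True

True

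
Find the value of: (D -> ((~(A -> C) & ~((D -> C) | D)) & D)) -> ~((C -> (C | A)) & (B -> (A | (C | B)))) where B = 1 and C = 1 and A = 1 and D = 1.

1

A -> C = 1 -> 1 = 1
~(A -> C) = ~1 = 0
D -> C = 1 -> 1 = 1
(D -> C) | D = 1 | 1 = 1
~((D -> C) | D) = ~1 = 0
~(A -> C) & ~((D -> C) | D) = 0 & 0 = 0
(~(A -> C) & ~((D -> C) | D)) & D = 0 & 1 = 0
D -> ((~(A -> C) & ~((D -> C) | D)) & D) = 1 -> 0 = 0
C | A = 1 | 1 = 1
C -> (C | A) = 1 -> 1 = 1
C | B = 1 | 1 = 1
A | (C | B) = 1 | 1 = 1
B -> (A | (C | B)) = 1 -> 1 = 1
(C -> (C | A)) & (B -> (A | (C | B))) = 1 & 1 = 1
~((C -> (C | A)) & (B -> (A | (C | B)))) = ~1 = 0
(D -> ((~(A -> C) & ~((D -> C) | D)) & D)) -> ~((C -> (C | A)) & (B -> (A | (C | B)))) = 0 -> 0 = 1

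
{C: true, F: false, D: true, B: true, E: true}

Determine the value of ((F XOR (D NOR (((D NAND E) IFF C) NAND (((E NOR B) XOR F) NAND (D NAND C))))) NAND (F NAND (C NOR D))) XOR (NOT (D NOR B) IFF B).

false

Substituting C=true, F=false, D=true, B=true, E=true:
D NAND E = true NAND true = false
(D NAND E) IFF C = false IFF true = false
E NOR B = true NOR true = false
(E NOR B) XOR F = false XOR false = false
D NAND C = true NAND true = false
((E NOR B) XOR F) NAND (D NAND C) = false NAND false = true
((D NAND E) IFF C) NAND (((E NOR B) XOR F) NAND (D NAND C)) = false NAND true = true
D NOR (((D NAND E) IFF C) NAND (((E NOR B) XOR F) NAND (D NAND C))) = true NOR true = false
F XOR (D NOR (((D NAND E) IFF C) NAND (((E NOR B) XOR F) NAND (D NAND C)))) = false XOR false = false
C NOR D = true NOR true = false
F NAND (C NOR D) = false NAND false = true
(F XOR (D NOR (((D NAND E) IFF C) NAND (((E NOR B) XOR F) NAND (D NAND C))))) NAND (F NAND (C NOR D)) = false NAND true = true
D NOR B = true NOR true = false
NOT (D NOR B) = NOT false = true
NOT (D NOR B) IFF B = true IFF true = true
((F XOR (D NOR (((D NAND E) IFF C) NAND (((E NOR B) XOR F) NAND (D NAND C))))) NAND (F NAND (C NOR D))) XOR (NOT (D NOR B) IFF B) = true XOR true = false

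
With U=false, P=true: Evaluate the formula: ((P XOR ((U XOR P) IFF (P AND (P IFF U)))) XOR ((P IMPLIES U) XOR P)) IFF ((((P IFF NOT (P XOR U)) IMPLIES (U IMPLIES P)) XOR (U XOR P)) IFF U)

U XOR P = false XOR true = true
P IFF U = true IFF false = false
P AND (P IFF U) = true AND false = false
(U XOR P) IFF (P AND (P IFF U)) = true IFF false = false
P XOR ((U XOR P) IFF (P AND (P IFF U))) = true XOR false = true
P IMPLIES U = true IMPLIES false = false
(P IMPLIES U) XOR P = false XOR true = true
(P XOR ((U XOR P) IFF (P AND (P IFF U)))) XOR ((P IMPLIES U) XOR P) = true XOR true = false
P XOR U = true XOR false = true
NOT (P XOR U) = NOT true = false
P IFF NOT (P XOR U) = true IFF false = false
U IMPLIES P = false IMPLIES true = true
(P IFF NOT (P XOR U)) IMPLIES (U IMPLIES P) = false IMPLIES true = true
U XOR P = false XOR true = true
((P IFF NOT (P XOR U)) IMPLIES (U IMPLIES P)) XOR (U XOR P) = true XOR true = false
(((P IFF NOT (P XOR U)) IMPLIES (U IMPLIES P)) XOR (U XOR P)) IFF U = false IFF false = true
((P XOR ((U XOR P) IFF (P AND (P IFF U)))) XOR ((P IMPLIES U) XOR P)) IFF ((((P IFF NOT (P XOR U)) IMPLIES (U IMPLIES P)) XOR (U XOR P)) IFF U) = false IFF true = false

false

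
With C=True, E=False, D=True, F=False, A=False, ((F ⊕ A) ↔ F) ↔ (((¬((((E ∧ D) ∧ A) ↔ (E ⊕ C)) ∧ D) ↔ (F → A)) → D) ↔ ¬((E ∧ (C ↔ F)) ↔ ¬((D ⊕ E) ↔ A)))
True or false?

Substituting C=True, E=False, D=True, F=False, A=False:
F ⊕ A = False ⊕ False = False
(F ⊕ A) ↔ F = False ↔ False = True
E ∧ D = False ∧ True = False
(E ∧ D) ∧ A = False ∧ False = False
E ⊕ C = False ⊕ True = True
((E ∧ D) ∧ A) ↔ (E ⊕ C) = False ↔ True = False
(((E ∧ D) ∧ A) ↔ (E ⊕ C)) ∧ D = False ∧ True = False
¬((((E ∧ D) ∧ A) ↔ (E ⊕ C)) ∧ D) = ¬False = True
F → A = False → False = True
¬((((E ∧ D) ∧ A) ↔ (E ⊕ C)) ∧ D) ↔ (F → A) = True ↔ True = True
(¬((((E ∧ D) ∧ A) ↔ (E ⊕ C)) ∧ D) ↔ (F → A)) → D = True → True = True
C ↔ F = True ↔ False = False
E ∧ (C ↔ F) = False ∧ False = False
D ⊕ E = True ⊕ False = True
(D ⊕ E) ↔ A = True ↔ False = False
¬((D ⊕ E) ↔ A) = ¬False = True
(E ∧ (C ↔ F)) ↔ ¬((D ⊕ E) ↔ A) = False ↔ True = False
¬((E ∧ (C ↔ F)) ↔ ¬((D ⊕ E) ↔ A)) = ¬False = True
((¬((((E ∧ D) ∧ A) ↔ (E ⊕ C)) ∧ D) ↔ (F → A)) → D) ↔ ¬((E ∧ (C ↔ F)) ↔ ¬((D ⊕ E) ↔ A)) = True ↔ True = True
((F ⊕ A) ↔ F) ↔ (((¬((((E ∧ D) ∧ A) ↔ (E ⊕ C)) ∧ D) ↔ (F → A)) → D) ↔ ¬((E ∧ (C ↔ F)) ↔ ¬((D ⊕ E) ↔ A))) = True ↔ True = True

True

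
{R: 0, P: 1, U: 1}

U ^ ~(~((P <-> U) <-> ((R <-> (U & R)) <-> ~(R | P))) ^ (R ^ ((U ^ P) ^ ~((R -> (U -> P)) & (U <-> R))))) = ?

P <-> U = 1 <-> 1 = 1
U & R = 1 & 0 = 0
R <-> (U & R) = 0 <-> 0 = 1
R | P = 0 | 1 = 1
~(R | P) = ~1 = 0
(R <-> (U & R)) <-> ~(R | P) = 1 <-> 0 = 0
(P <-> U) <-> ((R <-> (U & R)) <-> ~(R | P)) = 1 <-> 0 = 0
~((P <-> U) <-> ((R <-> (U & R)) <-> ~(R | P))) = ~0 = 1
U ^ P = 1 ^ 1 = 0
U -> P = 1 -> 1 = 1
R -> (U -> P) = 0 -> 1 = 1
U <-> R = 1 <-> 0 = 0
(R -> (U -> P)) & (U <-> R) = 1 & 0 = 0
~((R -> (U -> P)) & (U <-> R)) = ~0 = 1
(U ^ P) ^ ~((R -> (U -> P)) & (U <-> R)) = 0 ^ 1 = 1
R ^ ((U ^ P) ^ ~((R -> (U -> P)) & (U <-> R))) = 0 ^ 1 = 1
~((P <-> U) <-> ((R <-> (U & R)) <-> ~(R | P))) ^ (R ^ ((U ^ P) ^ ~((R -> (U -> P)) & (U <-> R)))) = 1 ^ 1 = 0
~(~((P <-> U) <-> ((R <-> (U & R)) <-> ~(R | P))) ^ (R ^ ((U ^ P) ^ ~((R -> (U -> P)) & (U <-> R))))) = ~0 = 1
U ^ ~(~((P <-> U) <-> ((R <-> (U & R)) <-> ~(R | P))) ^ (R ^ ((U ^ P) ^ ~((R -> (U -> P)) & (U <-> R))))) = 1 ^ 1 = 0

0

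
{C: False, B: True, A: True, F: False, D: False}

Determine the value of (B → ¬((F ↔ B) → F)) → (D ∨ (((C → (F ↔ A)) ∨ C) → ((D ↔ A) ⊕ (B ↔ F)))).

True

Substituting C=False, B=True, A=True, F=False, D=False:
F ↔ B = False ↔ True = False
(F ↔ B) → F = False → False = True
¬((F ↔ B) → F) = ¬True = False
B → ¬((F ↔ B) → F) = True → False = False
F ↔ A = False ↔ True = False
C → (F ↔ A) = False → False = True
(C → (F ↔ A)) ∨ C = True ∨ False = True
D ↔ A = False ↔ True = False
B ↔ F = True ↔ False = False
(D ↔ A) ⊕ (B ↔ F) = False ⊕ False = False
((C → (F ↔ A)) ∨ C) → ((D ↔ A) ⊕ (B ↔ F)) = True → False = False
D ∨ (((C → (F ↔ A)) ∨ C) → ((D ↔ A) ⊕ (B ↔ F))) = False ∨ False = False
(B → ¬((F ↔ B) → F)) → (D ∨ (((C → (F ↔ A)) ∨ C) → ((D ↔ A) ⊕ (B ↔ F)))) = False → False = True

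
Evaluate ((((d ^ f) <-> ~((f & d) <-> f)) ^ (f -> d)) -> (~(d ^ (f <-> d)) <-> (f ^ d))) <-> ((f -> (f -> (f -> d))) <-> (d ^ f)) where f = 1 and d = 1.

0

d ^ f = 1 ^ 1 = 0
f & d = 1 & 1 = 1
(f & d) <-> f = 1 <-> 1 = 1
~((f & d) <-> f) = ~1 = 0
(d ^ f) <-> ~((f & d) <-> f) = 0 <-> 0 = 1
f -> d = 1 -> 1 = 1
((d ^ f) <-> ~((f & d) <-> f)) ^ (f -> d) = 1 ^ 1 = 0
f <-> d = 1 <-> 1 = 1
d ^ (f <-> d) = 1 ^ 1 = 0
~(d ^ (f <-> d)) = ~0 = 1
f ^ d = 1 ^ 1 = 0
~(d ^ (f <-> d)) <-> (f ^ d) = 1 <-> 0 = 0
(((d ^ f) <-> ~((f & d) <-> f)) ^ (f -> d)) -> (~(d ^ (f <-> d)) <-> (f ^ d)) = 0 -> 0 = 1
f -> d = 1 -> 1 = 1
f -> (f -> d) = 1 -> 1 = 1
f -> (f -> (f -> d)) = 1 -> 1 = 1
d ^ f = 1 ^ 1 = 0
(f -> (f -> (f -> d))) <-> (d ^ f) = 1 <-> 0 = 0
((((d ^ f) <-> ~((f & d) <-> f)) ^ (f -> d)) -> (~(d ^ (f <-> d)) <-> (f ^ d))) <-> ((f -> (f -> (f -> d))) <-> (d ^ f)) = 1 <-> 0 = 0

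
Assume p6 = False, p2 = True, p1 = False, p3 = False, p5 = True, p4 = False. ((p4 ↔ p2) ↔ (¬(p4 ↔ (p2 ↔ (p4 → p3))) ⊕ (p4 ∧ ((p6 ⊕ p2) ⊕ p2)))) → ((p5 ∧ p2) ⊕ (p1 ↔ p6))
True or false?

True

Substituting p6=False, p2=True, p1=False, p3=False, p5=True, p4=False:
p4 ↔ p2 = False ↔ True = False
p4 → p3 = False → False = True
p2 ↔ (p4 → p3) = True ↔ True = True
p4 ↔ (p2 ↔ (p4 → p3)) = False ↔ True = False
¬(p4 ↔ (p2 ↔ (p4 → p3))) = ¬False = True
p6 ⊕ p2 = False ⊕ True = True
(p6 ⊕ p2) ⊕ p2 = True ⊕ True = False
p4 ∧ ((p6 ⊕ p2) ⊕ p2) = False ∧ False = False
¬(p4 ↔ (p2 ↔ (p4 → p3))) ⊕ (p4 ∧ ((p6 ⊕ p2) ⊕ p2)) = True ⊕ False = True
(p4 ↔ p2) ↔ (¬(p4 ↔ (p2 ↔ (p4 → p3))) ⊕ (p4 ∧ ((p6 ⊕ p2) ⊕ p2))) = False ↔ True = False
p5 ∧ p2 = True ∧ True = True
p1 ↔ p6 = False ↔ False = True
(p5 ∧ p2) ⊕ (p1 ↔ p6) = True ⊕ True = False
((p4 ↔ p2) ↔ (¬(p4 ↔ (p2 ↔ (p4 → p3))) ⊕ (p4 ∧ ((p6 ⊕ p2) ⊕ p2)))) → ((p5 ∧ p2) ⊕ (p1 ↔ p6)) = False → False = True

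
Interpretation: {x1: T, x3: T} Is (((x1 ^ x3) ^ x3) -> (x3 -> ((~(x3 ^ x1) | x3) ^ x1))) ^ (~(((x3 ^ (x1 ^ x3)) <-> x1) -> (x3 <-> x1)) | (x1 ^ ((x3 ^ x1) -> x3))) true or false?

F

x1 ^ x3 = T ^ T = F
(x1 ^ x3) ^ x3 = F ^ T = T
x3 ^ x1 = T ^ T = F
~(x3 ^ x1) = ~F = T
~(x3 ^ x1) | x3 = T | T = T
(~(x3 ^ x1) | x3) ^ x1 = T ^ T = F
x3 -> ((~(x3 ^ x1) | x3) ^ x1) = T -> F = F
((x1 ^ x3) ^ x3) -> (x3 -> ((~(x3 ^ x1) | x3) ^ x1)) = T -> F = F
x1 ^ x3 = T ^ T = F
x3 ^ (x1 ^ x3) = T ^ F = T
(x3 ^ (x1 ^ x3)) <-> x1 = T <-> T = T
x3 <-> x1 = T <-> T = T
((x3 ^ (x1 ^ x3)) <-> x1) -> (x3 <-> x1) = T -> T = T
~(((x3 ^ (x1 ^ x3)) <-> x1) -> (x3 <-> x1)) = ~T = F
x3 ^ x1 = T ^ T = F
(x3 ^ x1) -> x3 = F -> T = T
x1 ^ ((x3 ^ x1) -> x3) = T ^ T = F
~(((x3 ^ (x1 ^ x3)) <-> x1) -> (x3 <-> x1)) | (x1 ^ ((x3 ^ x1) -> x3)) = F | F = F
(((x1 ^ x3) ^ x3) -> (x3 -> ((~(x3 ^ x1) | x3) ^ x1))) ^ (~(((x3 ^ (x1 ^ x3)) <-> x1) -> (x3 <-> x1)) | (x1 ^ ((x3 ^ x1) -> x3))) = F ^ F = F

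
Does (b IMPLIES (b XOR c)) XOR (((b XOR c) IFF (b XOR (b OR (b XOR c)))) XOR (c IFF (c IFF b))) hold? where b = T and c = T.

F

Substituting b=T, c=T:
b XOR c = T XOR T = F
b IMPLIES (b XOR c) = T IMPLIES F = F
b XOR c = T XOR T = F
b XOR c = T XOR T = F
b OR (b XOR c) = T OR F = T
b XOR (b OR (b XOR c)) = T XOR T = F
(b XOR c) IFF (b XOR (b OR (b XOR c))) = F IFF F = T
c IFF b = T IFF T = T
c IFF (c IFF b) = T IFF T = T
((b XOR c) IFF (b XOR (b OR (b XOR c)))) XOR (c IFF (c IFF b)) = T XOR T = F
(b IMPLIES (b XOR c)) XOR (((b XOR c) IFF (b XOR (b OR (b XOR c)))) XOR (c IFF (c IFF b))) = F XOR F = F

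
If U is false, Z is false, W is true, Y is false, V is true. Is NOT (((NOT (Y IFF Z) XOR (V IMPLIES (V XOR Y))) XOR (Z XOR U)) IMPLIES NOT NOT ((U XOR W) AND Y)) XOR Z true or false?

Y IFF Z = F IFF F = T
NOT (Y IFF Z) = NOT T = F
V XOR Y = T XOR F = T
V IMPLIES (V XOR Y) = T IMPLIES T = T
NOT (Y IFF Z) XOR (V IMPLIES (V XOR Y)) = F XOR T = T
Z XOR U = F XOR F = F
(NOT (Y IFF Z) XOR (V IMPLIES (V XOR Y))) XOR (Z XOR U) = T XOR F = T
U XOR W = F XOR T = T
(U XOR W) AND Y = T AND F = F
NOT ((U XOR W) AND Y) = NOT F = T
NOT NOT ((U XOR W) AND Y) = NOT T = F
((NOT (Y IFF Z) XOR (V IMPLIES (V XOR Y))) XOR (Z XOR U)) IMPLIES NOT NOT ((U XOR W) AND Y) = T IMPLIES F = F
NOT (((NOT (Y IFF Z) XOR (V IMPLIES (V XOR Y))) XOR (Z XOR U)) IMPLIES NOT NOT ((U XOR W) AND Y)) = NOT F = T
NOT (((NOT (Y IFF Z) XOR (V IMPLIES (V XOR Y))) XOR (Z XOR U)) IMPLIES NOT NOT ((U XOR W) AND Y)) XOR Z = T XOR F = T

T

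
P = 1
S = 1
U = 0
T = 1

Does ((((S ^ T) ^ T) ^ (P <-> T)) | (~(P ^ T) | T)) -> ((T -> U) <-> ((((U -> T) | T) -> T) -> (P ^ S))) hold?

Substituting P=1, S=1, U=0, T=1:
S ^ T = 1 ^ 1 = 0
(S ^ T) ^ T = 0 ^ 1 = 1
P <-> T = 1 <-> 1 = 1
((S ^ T) ^ T) ^ (P <-> T) = 1 ^ 1 = 0
P ^ T = 1 ^ 1 = 0
~(P ^ T) = ~0 = 1
~(P ^ T) | T = 1 | 1 = 1
(((S ^ T) ^ T) ^ (P <-> T)) | (~(P ^ T) | T) = 0 | 1 = 1
T -> U = 1 -> 0 = 0
U -> T = 0 -> 1 = 1
(U -> T) | T = 1 | 1 = 1
((U -> T) | T) -> T = 1 -> 1 = 1
P ^ S = 1 ^ 1 = 0
(((U -> T) | T) -> T) -> (P ^ S) = 1 -> 0 = 0
(T -> U) <-> ((((U -> T) | T) -> T) -> (P ^ S)) = 0 <-> 0 = 1
((((S ^ T) ^ T) ^ (P <-> T)) | (~(P ^ T) | T)) -> ((T -> U) <-> ((((U -> T) | T) -> T) -> (P ^ S))) = 1 -> 1 = 1

1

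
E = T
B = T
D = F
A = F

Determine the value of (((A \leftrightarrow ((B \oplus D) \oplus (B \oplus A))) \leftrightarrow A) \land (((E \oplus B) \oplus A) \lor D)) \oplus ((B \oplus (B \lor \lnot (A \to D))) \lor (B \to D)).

F

B \oplus D = T \oplus F = T
B \oplus A = T \oplus F = T
(B \oplus D) \oplus (B \oplus A) = T \oplus T = F
A \leftrightarrow ((B \oplus D) \oplus (B \oplus A)) = F \leftrightarrow F = T
(A \leftrightarrow ((B \oplus D) \oplus (B \oplus A))) \leftrightarrow A = T \leftrightarrow F = F
E \oplus B = T \oplus T = F
(E \oplus B) \oplus A = F \oplus F = F
((E \oplus B) \oplus A) \lor D = F \lor F = F
((A \leftrightarrow ((B \oplus D) \oplus (B \oplus A))) \leftrightarrow A) \land (((E \oplus B) \oplus A) \lor D) = F \land F = F
A \to D = F \to F = T
\lnot (A \to D) = \lnot T = F
B \lor \lnot (A \to D) = T \lor F = T
B \oplus (B \lor \lnot (A \to D)) = T \oplus T = F
B \to D = T \to F = F
(B \oplus (B \lor \lnot (A \to D))) \lor (B \to D) = F \lor F = F
(((A \leftrightarrow ((B \oplus D) \oplus (B \oplus A))) \leftrightarrow A) \land (((E \oplus B) \oplus A) \lor D)) \oplus ((B \oplus (B \lor \lnot (A \to D))) \lor (B \to D)) = F \oplus F = F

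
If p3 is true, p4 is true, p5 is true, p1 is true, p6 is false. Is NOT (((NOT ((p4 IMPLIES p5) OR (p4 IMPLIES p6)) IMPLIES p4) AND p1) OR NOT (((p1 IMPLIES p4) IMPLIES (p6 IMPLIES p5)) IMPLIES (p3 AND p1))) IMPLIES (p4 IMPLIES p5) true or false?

True

Substituting p3=True, p4=True, p5=True, p1=True, p6=False:
p4 IMPLIES p5 = True IMPLIES True = True
p4 IMPLIES p6 = True IMPLIES False = False
(p4 IMPLIES p5) OR (p4 IMPLIES p6) = True OR False = True
NOT ((p4 IMPLIES p5) OR (p4 IMPLIES p6)) = NOT True = False
NOT ((p4 IMPLIES p5) OR (p4 IMPLIES p6)) IMPLIES p4 = False IMPLIES True = True
(NOT ((p4 IMPLIES p5) OR (p4 IMPLIES p6)) IMPLIES p4) AND p1 = True AND True = True
p1 IMPLIES p4 = True IMPLIES True = True
p6 IMPLIES p5 = False IMPLIES True = True
(p1 IMPLIES p4) IMPLIES (p6 IMPLIES p5) = True IMPLIES True = True
p3 AND p1 = True AND True = True
((p1 IMPLIES p4) IMPLIES (p6 IMPLIES p5)) IMPLIES (p3 AND p1) = True IMPLIES True = True
NOT (((p1 IMPLIES p4) IMPLIES (p6 IMPLIES p5)) IMPLIES (p3 AND p1)) = NOT True = False
((NOT ((p4 IMPLIES p5) OR (p4 IMPLIES p6)) IMPLIES p4) AND p1) OR NOT (((p1 IMPLIES p4) IMPLIES (p6 IMPLIES p5)) IMPLIES (p3 AND p1)) = True OR False = True
NOT (((NOT ((p4 IMPLIES p5) OR (p4 IMPLIES p6)) IMPLIES p4) AND p1) OR NOT (((p1 IMPLIES p4) IMPLIES (p6 IMPLIES p5)) IMPLIES (p3 AND p1))) = NOT True = False
p4 IMPLIES p5 = True IMPLIES True = True
NOT (((NOT ((p4 IMPLIES p5) OR (p4 IMPLIES p6)) IMPLIES p4) AND p1) OR NOT (((p1 IMPLIES p4) IMPLIES (p6 IMPLIES p5)) IMPLIES (p3 AND p1))) IMPLIES (p4 IMPLIES p5) = False IMPLIES True = True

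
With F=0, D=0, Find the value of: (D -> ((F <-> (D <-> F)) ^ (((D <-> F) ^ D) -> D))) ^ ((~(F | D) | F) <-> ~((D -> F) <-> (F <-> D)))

1

D <-> F = 0 <-> 0 = 1
F <-> (D <-> F) = 0 <-> 1 = 0
D <-> F = 0 <-> 0 = 1
(D <-> F) ^ D = 1 ^ 0 = 1
((D <-> F) ^ D) -> D = 1 -> 0 = 0
(F <-> (D <-> F)) ^ (((D <-> F) ^ D) -> D) = 0 ^ 0 = 0
D -> ((F <-> (D <-> F)) ^ (((D <-> F) ^ D) -> D)) = 0 -> 0 = 1
F | D = 0 | 0 = 0
~(F | D) = ~0 = 1
~(F | D) | F = 1 | 0 = 1
D -> F = 0 -> 0 = 1
F <-> D = 0 <-> 0 = 1
(D -> F) <-> (F <-> D) = 1 <-> 1 = 1
~((D -> F) <-> (F <-> D)) = ~1 = 0
(~(F | D) | F) <-> ~((D -> F) <-> (F <-> D)) = 1 <-> 0 = 0
(D -> ((F <-> (D <-> F)) ^ (((D <-> F) ^ D) -> D))) ^ ((~(F | D) | F) <-> ~((D -> F) <-> (F <-> D))) = 1 ^ 0 = 1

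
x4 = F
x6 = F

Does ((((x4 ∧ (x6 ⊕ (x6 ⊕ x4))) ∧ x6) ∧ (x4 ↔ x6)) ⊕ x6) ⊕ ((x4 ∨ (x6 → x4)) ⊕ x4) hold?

T

Substituting x4=F, x6=F:
x6 ⊕ x4 = F ⊕ F = F
x6 ⊕ (x6 ⊕ x4) = F ⊕ F = F
x4 ∧ (x6 ⊕ (x6 ⊕ x4)) = F ∧ F = F
(x4 ∧ (x6 ⊕ (x6 ⊕ x4))) ∧ x6 = F ∧ F = F
x4 ↔ x6 = F ↔ F = T
((x4 ∧ (x6 ⊕ (x6 ⊕ x4))) ∧ x6) ∧ (x4 ↔ x6) = F ∧ T = F
(((x4 ∧ (x6 ⊕ (x6 ⊕ x4))) ∧ x6) ∧ (x4 ↔ x6)) ⊕ x6 = F ⊕ F = F
x6 → x4 = F → F = T
x4 ∨ (x6 → x4) = F ∨ T = T
(x4 ∨ (x6 → x4)) ⊕ x4 = T ⊕ F = T
((((x4 ∧ (x6 ⊕ (x6 ⊕ x4))) ∧ x6) ∧ (x4 ↔ x6)) ⊕ x6) ⊕ ((x4 ∨ (x6 → x4)) ⊕ x4) = F ⊕ T = T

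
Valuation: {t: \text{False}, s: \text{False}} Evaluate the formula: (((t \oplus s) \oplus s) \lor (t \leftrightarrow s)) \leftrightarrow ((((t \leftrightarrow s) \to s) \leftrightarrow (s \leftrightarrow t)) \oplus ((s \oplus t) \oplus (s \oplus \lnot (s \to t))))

\text{False}

t \oplus s = \text{False} \oplus \text{False} = \text{False}
(t \oplus s) \oplus s = \text{False} \oplus \text{False} = \text{False}
t \leftrightarrow s = \text{False} \leftrightarrow \text{False} = \text{True}
((t \oplus s) \oplus s) \lor (t \leftrightarrow s) = \text{False} \lor \text{True} = \text{True}
t \leftrightarrow s = \text{False} \leftrightarrow \text{False} = \text{True}
(t \leftrightarrow s) \to s = \text{True} \to \text{False} = \text{False}
s \leftrightarrow t = \text{False} \leftrightarrow \text{False} = \text{True}
((t \leftrightarrow s) \to s) \leftrightarrow (s \leftrightarrow t) = \text{False} \leftrightarrow \text{True} = \text{False}
s \oplus t = \text{False} \oplus \text{False} = \text{False}
s \to t = \text{False} \to \text{False} = \text{True}
\lnot (s \to t) = \lnot \text{True} = \text{False}
s \oplus \lnot (s \to t) = \text{False} \oplus \text{False} = \text{False}
(s \oplus t) \oplus (s \oplus \lnot (s \to t)) = \text{False} \oplus \text{False} = \text{False}
(((t \leftrightarrow s) \to s) \leftrightarrow (s \leftrightarrow t)) \oplus ((s \oplus t) \oplus (s \oplus \lnot (s \to t))) = \text{False} \oplus \text{False} = \text{False}
(((t \oplus s) \oplus s) \lor (t \leftrightarrow s)) \leftrightarrow ((((t \leftrightarrow s) \to s) \leftrightarrow (s \leftrightarrow t)) \oplus ((s \oplus t) \oplus (s \oplus \lnot (s \to t)))) = \text{True} \leftrightarrow \text{False} = \text{False}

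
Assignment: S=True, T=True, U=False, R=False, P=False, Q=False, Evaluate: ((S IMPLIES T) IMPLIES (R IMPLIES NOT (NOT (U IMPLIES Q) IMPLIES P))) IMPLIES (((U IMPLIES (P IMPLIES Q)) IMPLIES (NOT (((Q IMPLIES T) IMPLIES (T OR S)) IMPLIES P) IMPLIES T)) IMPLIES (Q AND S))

False

S IMPLIES T = True IMPLIES True = True
U IMPLIES Q = False IMPLIES False = True
NOT (U IMPLIES Q) = NOT True = False
NOT (U IMPLIES Q) IMPLIES P = False IMPLIES False = True
NOT (NOT (U IMPLIES Q) IMPLIES P) = NOT True = False
R IMPLIES NOT (NOT (U IMPLIES Q) IMPLIES P) = False IMPLIES False = True
(S IMPLIES T) IMPLIES (R IMPLIES NOT (NOT (U IMPLIES Q) IMPLIES P)) = True IMPLIES True = True
P IMPLIES Q = False IMPLIES False = True
U IMPLIES (P IMPLIES Q) = False IMPLIES True = True
Q IMPLIES T = False IMPLIES True = True
T OR S = True OR True = True
(Q IMPLIES T) IMPLIES (T OR S) = True IMPLIES True = True
((Q IMPLIES T) IMPLIES (T OR S)) IMPLIES P = True IMPLIES False = False
NOT (((Q IMPLIES T) IMPLIES (T OR S)) IMPLIES P) = NOT False = True
NOT (((Q IMPLIES T) IMPLIES (T OR S)) IMPLIES P) IMPLIES T = True IMPLIES True = True
(U IMPLIES (P IMPLIES Q)) IMPLIES (NOT (((Q IMPLIES T) IMPLIES (T OR S)) IMPLIES P) IMPLIES T) = True IMPLIES True = True
Q AND S = False AND True = False
((U IMPLIES (P IMPLIES Q)) IMPLIES (NOT (((Q IMPLIES T) IMPLIES (T OR S)) IMPLIES P) IMPLIES T)) IMPLIES (Q AND S) = True IMPLIES False = False
((S IMPLIES T) IMPLIES (R IMPLIES NOT (NOT (U IMPLIES Q) IMPLIES P))) IMPLIES (((U IMPLIES (P IMPLIES Q)) IMPLIES (NOT (((Q IMPLIES T) IMPLIES (T OR S)) IMPLIES P) IMPLIES T)) IMPLIES (Q AND S)) = True IMPLIES False = False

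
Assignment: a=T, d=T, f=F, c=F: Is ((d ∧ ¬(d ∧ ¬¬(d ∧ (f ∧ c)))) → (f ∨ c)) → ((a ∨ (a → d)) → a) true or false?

T

f ∧ c = F ∧ F = F
d ∧ (f ∧ c) = T ∧ F = F
¬(d ∧ (f ∧ c)) = ¬F = T
¬¬(d ∧ (f ∧ c)) = ¬T = F
d ∧ ¬¬(d ∧ (f ∧ c)) = T ∧ F = F
¬(d ∧ ¬¬(d ∧ (f ∧ c))) = ¬F = T
d ∧ ¬(d ∧ ¬¬(d ∧ (f ∧ c))) = T ∧ T = T
f ∨ c = F ∨ F = F
(d ∧ ¬(d ∧ ¬¬(d ∧ (f ∧ c)))) → (f ∨ c) = T → F = F
a → d = T → T = T
a ∨ (a → d) = T ∨ T = T
(a ∨ (a → d)) → a = T → T = T
((d ∧ ¬(d ∧ ¬¬(d ∧ (f ∧ c)))) → (f ∨ c)) → ((a ∨ (a → d)) → a) = F → T = T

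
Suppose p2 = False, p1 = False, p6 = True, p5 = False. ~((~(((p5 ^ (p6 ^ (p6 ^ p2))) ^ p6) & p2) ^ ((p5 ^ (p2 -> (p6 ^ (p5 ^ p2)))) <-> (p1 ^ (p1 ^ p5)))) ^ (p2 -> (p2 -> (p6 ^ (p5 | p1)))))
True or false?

p6 ^ p2 = True ^ False = True
p6 ^ (p6 ^ p2) = True ^ True = False
p5 ^ (p6 ^ (p6 ^ p2)) = False ^ False = False
(p5 ^ (p6 ^ (p6 ^ p2))) ^ p6 = False ^ True = True
((p5 ^ (p6 ^ (p6 ^ p2))) ^ p6) & p2 = True & False = False
~(((p5 ^ (p6 ^ (p6 ^ p2))) ^ p6) & p2) = ~False = True
p5 ^ p2 = False ^ False = False
p6 ^ (p5 ^ p2) = True ^ False = True
p2 -> (p6 ^ (p5 ^ p2)) = False -> True = True
p5 ^ (p2 -> (p6 ^ (p5 ^ p2))) = False ^ True = True
p1 ^ p5 = False ^ False = False
p1 ^ (p1 ^ p5) = False ^ False = False
(p5 ^ (p2 -> (p6 ^ (p5 ^ p2)))) <-> (p1 ^ (p1 ^ p5)) = True <-> False = False
~(((p5 ^ (p6 ^ (p6 ^ p2))) ^ p6) & p2) ^ ((p5 ^ (p2 -> (p6 ^ (p5 ^ p2)))) <-> (p1 ^ (p1 ^ p5))) = True ^ False = True
p5 | p1 = False | False = False
p6 ^ (p5 | p1) = True ^ False = True
p2 -> (p6 ^ (p5 | p1)) = False -> True = True
p2 -> (p2 -> (p6 ^ (p5 | p1))) = False -> True = True
(~(((p5 ^ (p6 ^ (p6 ^ p2))) ^ p6) & p2) ^ ((p5 ^ (p2 -> (p6 ^ (p5 ^ p2)))) <-> (p1 ^ (p1 ^ p5)))) ^ (p2 -> (p2 -> (p6 ^ (p5 | p1)))) = True ^ True = False
~((~(((p5 ^ (p6 ^ (p6 ^ p2))) ^ p6) & p2) ^ ((p5 ^ (p2 -> (p6 ^ (p5 ^ p2)))) <-> (p1 ^ (p1 ^ p5)))) ^ (p2 -> (p2 -> (p6 ^ (p5 | p1))))) = ~False = True

True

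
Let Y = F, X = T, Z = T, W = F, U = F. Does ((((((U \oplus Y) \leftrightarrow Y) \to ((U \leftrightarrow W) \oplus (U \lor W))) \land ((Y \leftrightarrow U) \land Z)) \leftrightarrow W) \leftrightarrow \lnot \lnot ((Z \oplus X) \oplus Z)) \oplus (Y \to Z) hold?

U \oplus Y = F \oplus F = F
(U \oplus Y) \leftrightarrow Y = F \leftrightarrow F = T
U \leftrightarrow W = F \leftrightarrow F = T
U \lor W = F \lor F = F
(U \leftrightarrow W) \oplus (U \lor W) = T \oplus F = T
((U \oplus Y) \leftrightarrow Y) \to ((U \leftrightarrow W) \oplus (U \lor W)) = T \to T = T
Y \leftrightarrow U = F \leftrightarrow F = T
(Y \leftrightarrow U) \land Z = T \land T = T
(((U \oplus Y) \leftrightarrow Y) \to ((U \leftrightarrow W) \oplus (U \lor W))) \land ((Y \leftrightarrow U) \land Z) = T \land T = T
((((U \oplus Y) \leftrightarrow Y) \to ((U \leftrightarrow W) \oplus (U \lor W))) \land ((Y \leftrightarrow U) \land Z)) \leftrightarrow W = T \leftrightarrow F = F
Z \oplus X = T \oplus T = F
(Z \oplus X) \oplus Z = F \oplus T = T
\lnot ((Z \oplus X) \oplus Z) = \lnot T = F
\lnot \lnot ((Z \oplus X) \oplus Z) = \lnot F = T
(((((U \oplus Y) \leftrightarrow Y) \to ((U \leftrightarrow W) \oplus (U \lor W))) \land ((Y \leftrightarrow U) \land Z)) \leftrightarrow W) \leftrightarrow \lnot \lnot ((Z \oplus X) \oplus Z) = F \leftrightarrow T = F
Y \to Z = F \to T = T
((((((U \oplus Y) \leftrightarrow Y) \to ((U \leftrightarrow W) \oplus (U \lor W))) \land ((Y \leftrightarrow U) \land Z)) \leftrightarrow W) \leftrightarrow \lnot \lnot ((Z \oplus X) \oplus Z)) \oplus (Y \to Z) = F \oplus T = T

T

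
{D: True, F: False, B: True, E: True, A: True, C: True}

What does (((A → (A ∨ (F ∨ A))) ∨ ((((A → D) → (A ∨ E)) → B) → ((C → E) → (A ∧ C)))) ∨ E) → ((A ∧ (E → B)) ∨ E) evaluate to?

F ∨ A = False ∨ True = True
A ∨ (F ∨ A) = True ∨ True = True
A → (A ∨ (F ∨ A)) = True → True = True
A → D = True → True = True
A ∨ E = True ∨ True = True
(A → D) → (A ∨ E) = True → True = True
((A → D) → (A ∨ E)) → B = True → True = True
C → E = True → True = True
A ∧ C = True ∧ True = True
(C → E) → (A ∧ C) = True → True = True
(((A → D) → (A ∨ E)) → B) → ((C → E) → (A ∧ C)) = True → True = True
(A → (A ∨ (F ∨ A))) ∨ ((((A → D) → (A ∨ E)) → B) → ((C → E) → (A ∧ C))) = True ∨ True = True
((A → (A ∨ (F ∨ A))) ∨ ((((A → D) → (A ∨ E)) → B) → ((C → E) → (A ∧ C)))) ∨ E = True ∨ True = True
E → B = True → True = True
A ∧ (E → B) = True ∧ True = True
(A ∧ (E → B)) ∨ E = True ∨ True = True
(((A → (A ∨ (F ∨ A))) ∨ ((((A → D) → (A ∨ E)) → B) → ((C → E) → (A ∧ C)))) ∨ E) → ((A ∧ (E → B)) ∨ E) = True → True = True

True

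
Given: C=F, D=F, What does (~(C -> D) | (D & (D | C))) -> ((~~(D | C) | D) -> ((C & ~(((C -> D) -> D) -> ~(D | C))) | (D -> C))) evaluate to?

Substituting C=F, D=F:
C -> D = F -> F = T
~(C -> D) = ~T = F
D | C = F | F = F
D & (D | C) = F & F = F
~(C -> D) | (D & (D | C)) = F | F = F
D | C = F | F = F
~(D | C) = ~F = T
~~(D | C) = ~T = F
~~(D | C) | D = F | F = F
C -> D = F -> F = T
(C -> D) -> D = T -> F = F
D | C = F | F = F
~(D | C) = ~F = T
((C -> D) -> D) -> ~(D | C) = F -> T = T
~(((C -> D) -> D) -> ~(D | C)) = ~T = F
C & ~(((C -> D) -> D) -> ~(D | C)) = F & F = F
D -> C = F -> F = T
(C & ~(((C -> D) -> D) -> ~(D | C))) | (D -> C) = F | T = T
(~~(D | C) | D) -> ((C & ~(((C -> D) -> D) -> ~(D | C))) | (D -> C)) = F -> T = T
(~(C -> D) | (D & (D | C))) -> ((~~(D | C) | D) -> ((C & ~(((C -> D) -> D) -> ~(D | C))) | (D -> C))) = F -> T = T

T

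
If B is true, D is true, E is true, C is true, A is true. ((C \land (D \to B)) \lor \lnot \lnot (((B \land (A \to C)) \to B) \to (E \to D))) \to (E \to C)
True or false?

D \to B = T \to T = T
C \land (D \to B) = T \land T = T
A \to C = T \to T = T
B \land (A \to C) = T \land T = T
(B \land (A \to C)) \to B = T \to T = T
E \to D = T \to T = T
((B \land (A \to C)) \to B) \to (E \to D) = T \to T = T
\lnot (((B \land (A \to C)) \to B) \to (E \to D)) = \lnot T = F
\lnot \lnot (((B \land (A \to C)) \to B) \to (E \to D)) = \lnot F = T
(C \land (D \to B)) \lor \lnot \lnot (((B \land (A \to C)) \to B) \to (E \to D)) = T \lor T = T
E \to C = T \to T = T
((C \land (D \to B)) \lor \lnot \lnot (((B \land (A \to C)) \to B) \to (E \to D))) \to (E \to C) = T \to T = T

T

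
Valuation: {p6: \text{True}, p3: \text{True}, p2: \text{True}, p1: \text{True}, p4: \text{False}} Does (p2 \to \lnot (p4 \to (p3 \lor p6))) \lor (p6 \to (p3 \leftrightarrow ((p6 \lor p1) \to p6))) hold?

\text{True}

p3 \lor p6 = \text{True} \lor \text{True} = \text{True}
p4 \to (p3 \lor p6) = \text{False} \to \text{True} = \text{True}
\lnot (p4 \to (p3 \lor p6)) = \lnot \text{True} = \text{False}
p2 \to \lnot (p4 \to (p3 \lor p6)) = \text{True} \to \text{False} = \text{False}
p6 \lor p1 = \text{True} \lor \text{True} = \text{True}
(p6 \lor p1) \to p6 = \text{True} \to \text{True} = \text{True}
p3 \leftrightarrow ((p6 \lor p1) \to p6) = \text{True} \leftrightarrow \text{True} = \text{True}
p6 \to (p3 \leftrightarrow ((p6 \lor p1) \to p6)) = \text{True} \to \text{True} = \text{True}
(p2 \to \lnot (p4 \to (p3 \lor p6))) \lor (p6 \to (p3 \leftrightarrow ((p6 \lor p1) \to p6))) = \text{False} \lor \text{True} = \text{True}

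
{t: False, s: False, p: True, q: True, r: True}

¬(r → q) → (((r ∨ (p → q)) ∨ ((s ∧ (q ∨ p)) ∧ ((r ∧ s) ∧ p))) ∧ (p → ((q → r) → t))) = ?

r → q = True → True = True
¬(r → q) = ¬True = False
p → q = True → True = True
r ∨ (p → q) = True ∨ True = True
q ∨ p = True ∨ True = True
s ∧ (q ∨ p) = False ∧ True = False
r ∧ s = True ∧ False = False
(r ∧ s) ∧ p = False ∧ True = False
(s ∧ (q ∨ p)) ∧ ((r ∧ s) ∧ p) = False ∧ False = False
(r ∨ (p → q)) ∨ ((s ∧ (q ∨ p)) ∧ ((r ∧ s) ∧ p)) = True ∨ False = True
q → r = True → True = True
(q → r) → t = True → False = False
p → ((q → r) → t) = True → False = False
((r ∨ (p → q)) ∨ ((s ∧ (q ∨ p)) ∧ ((r ∧ s) ∧ p))) ∧ (p → ((q → r) → t)) = True ∧ False = False
¬(r → q) → (((r ∨ (p → q)) ∨ ((s ∧ (q ∨ p)) ∧ ((r ∧ s) ∧ p))) ∧ (p → ((q → r) → t))) = False → False = True

True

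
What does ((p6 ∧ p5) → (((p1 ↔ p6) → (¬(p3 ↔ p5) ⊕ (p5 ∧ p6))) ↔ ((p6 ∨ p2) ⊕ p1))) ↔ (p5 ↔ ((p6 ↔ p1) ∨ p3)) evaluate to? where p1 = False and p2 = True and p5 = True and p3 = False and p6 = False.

p6 ∧ p5 = False ∧ True = False
p1 ↔ p6 = False ↔ False = True
p3 ↔ p5 = False ↔ True = False
¬(p3 ↔ p5) = ¬False = True
p5 ∧ p6 = True ∧ False = False
¬(p3 ↔ p5) ⊕ (p5 ∧ p6) = True ⊕ False = True
(p1 ↔ p6) → (¬(p3 ↔ p5) ⊕ (p5 ∧ p6)) = True → True = True
p6 ∨ p2 = False ∨ True = True
(p6 ∨ p2) ⊕ p1 = True ⊕ False = True
((p1 ↔ p6) → (¬(p3 ↔ p5) ⊕ (p5 ∧ p6))) ↔ ((p6 ∨ p2) ⊕ p1) = True ↔ True = True
(p6 ∧ p5) → (((p1 ↔ p6) → (¬(p3 ↔ p5) ⊕ (p5 ∧ p6))) ↔ ((p6 ∨ p2) ⊕ p1)) = False → True = True
p6 ↔ p1 = False ↔ False = True
(p6 ↔ p1) ∨ p3 = True ∨ False = True
p5 ↔ ((p6 ↔ p1) ∨ p3) = True ↔ True = True
((p6 ∧ p5) → (((p1 ↔ p6) → (¬(p3 ↔ p5) ⊕ (p5 ∧ p6))) ↔ ((p6 ∨ p2) ⊕ p1))) ↔ (p5 ↔ ((p6 ↔ p1) ∨ p3)) = True ↔ True = True

True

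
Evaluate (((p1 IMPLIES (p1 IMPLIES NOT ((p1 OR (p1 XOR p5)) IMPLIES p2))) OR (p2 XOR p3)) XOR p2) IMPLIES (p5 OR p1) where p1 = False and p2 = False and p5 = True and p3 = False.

True

p1 XOR p5 = False XOR True = True
p1 OR (p1 XOR p5) = False OR True = True
(p1 OR (p1 XOR p5)) IMPLIES p2 = True IMPLIES False = False
NOT ((p1 OR (p1 XOR p5)) IMPLIES p2) = NOT False = True
p1 IMPLIES NOT ((p1 OR (p1 XOR p5)) IMPLIES p2) = False IMPLIES True = True
p1 IMPLIES (p1 IMPLIES NOT ((p1 OR (p1 XOR p5)) IMPLIES p2)) = False IMPLIES True = True
p2 XOR p3 = False XOR False = False
(p1 IMPLIES (p1 IMPLIES NOT ((p1 OR (p1 XOR p5)) IMPLIES p2))) OR (p2 XOR p3) = True OR False = True
((p1 IMPLIES (p1 IMPLIES NOT ((p1 OR (p1 XOR p5)) IMPLIES p2))) OR (p2 XOR p3)) XOR p2 = True XOR False = True
p5 OR p1 = True OR False = True
(((p1 IMPLIES (p1 IMPLIES NOT ((p1 OR (p1 XOR p5)) IMPLIES p2))) OR (p2 XOR p3)) XOR p2) IMPLIES (p5 OR p1) = True IMPLIES True = True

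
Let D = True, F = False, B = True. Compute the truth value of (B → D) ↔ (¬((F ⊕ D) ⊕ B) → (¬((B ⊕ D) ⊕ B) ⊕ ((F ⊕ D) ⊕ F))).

B → D = True → True = True
F ⊕ D = False ⊕ True = True
(F ⊕ D) ⊕ B = True ⊕ True = False
¬((F ⊕ D) ⊕ B) = ¬False = True
B ⊕ D = True ⊕ True = False
(B ⊕ D) ⊕ B = False ⊕ True = True
¬((B ⊕ D) ⊕ B) = ¬True = False
F ⊕ D = False ⊕ True = True
(F ⊕ D) ⊕ F = True ⊕ False = True
¬((B ⊕ D) ⊕ B) ⊕ ((F ⊕ D) ⊕ F) = False ⊕ True = True
¬((F ⊕ D) ⊕ B) → (¬((B ⊕ D) ⊕ B) ⊕ ((F ⊕ D) ⊕ F)) = True → True = True
(B → D) ↔ (¬((F ⊕ D) ⊕ B) → (¬((B ⊕ D) ⊕ B) ⊕ ((F ⊕ D) ⊕ F))) = True ↔ True = True

True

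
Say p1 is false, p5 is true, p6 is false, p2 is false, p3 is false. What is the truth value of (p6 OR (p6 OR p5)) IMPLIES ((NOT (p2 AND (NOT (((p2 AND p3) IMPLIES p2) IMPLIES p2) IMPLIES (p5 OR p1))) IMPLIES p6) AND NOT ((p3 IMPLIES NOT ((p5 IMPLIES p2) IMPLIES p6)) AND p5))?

p6 OR p5 = false OR true = true
p6 OR (p6 OR p5) = false OR true = true
p2 AND p3 = false AND false = false
(p2 AND p3) IMPLIES p2 = false IMPLIES false = true
((p2 AND p3) IMPLIES p2) IMPLIES p2 = true IMPLIES false = false
NOT (((p2 AND p3) IMPLIES p2) IMPLIES p2) = NOT false = true
p5 OR p1 = true OR false = true
NOT (((p2 AND p3) IMPLIES p2) IMPLIES p2) IMPLIES (p5 OR p1) = true IMPLIES true = true
p2 AND (NOT (((p2 AND p3) IMPLIES p2) IMPLIES p2) IMPLIES (p5 OR p1)) = false AND true = false
NOT (p2 AND (NOT (((p2 AND p3) IMPLIES p2) IMPLIES p2) IMPLIES (p5 OR p1))) = NOT false = true
NOT (p2 AND (NOT (((p2 AND p3) IMPLIES p2) IMPLIES p2) IMPLIES (p5 OR p1))) IMPLIES p6 = true IMPLIES false = false
p5 IMPLIES p2 = true IMPLIES false = false
(p5 IMPLIES p2) IMPLIES p6 = false IMPLIES false = true
NOT ((p5 IMPLIES p2) IMPLIES p6) = NOT true = false
p3 IMPLIES NOT ((p5 IMPLIES p2) IMPLIES p6) = false IMPLIES false = true
(p3 IMPLIES NOT ((p5 IMPLIES p2) IMPLIES p6)) AND p5 = true AND true = true
NOT ((p3 IMPLIES NOT ((p5 IMPLIES p2) IMPLIES p6)) AND p5) = NOT true = false
(NOT (p2 AND (NOT (((p2 AND p3) IMPLIES p2) IMPLIES p2) IMPLIES (p5 OR p1))) IMPLIES p6) AND NOT ((p3 IMPLIES NOT ((p5 IMPLIES p2) IMPLIES p6)) AND p5) = false AND false = false
(p6 OR (p6 OR p5)) IMPLIES ((NOT (p2 AND (NOT (((p2 AND p3) IMPLIES p2) IMPLIES p2) IMPLIES (p5 OR p1))) IMPLIES p6) AND NOT ((p3 IMPLIES NOT ((p5 IMPLIES p2) IMPLIES p6)) AND p5)) = true IMPLIES false = false

false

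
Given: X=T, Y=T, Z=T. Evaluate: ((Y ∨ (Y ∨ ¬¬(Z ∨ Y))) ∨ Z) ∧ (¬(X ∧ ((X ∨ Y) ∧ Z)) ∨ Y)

Substituting X=T, Y=T, Z=T:
Z ∨ Y = T ∨ T = T
¬(Z ∨ Y) = ¬T = F
¬¬(Z ∨ Y) = ¬F = T
Y ∨ ¬¬(Z ∨ Y) = T ∨ T = T
Y ∨ (Y ∨ ¬¬(Z ∨ Y)) = T ∨ T = T
(Y ∨ (Y ∨ ¬¬(Z ∨ Y))) ∨ Z = T ∨ T = T
X ∨ Y = T ∨ T = T
(X ∨ Y) ∧ Z = T ∧ T = T
X ∧ ((X ∨ Y) ∧ Z) = T ∧ T = T
¬(X ∧ ((X ∨ Y) ∧ Z)) = ¬T = F
¬(X ∧ ((X ∨ Y) ∧ Z)) ∨ Y = F ∨ T = T
((Y ∨ (Y ∨ ¬¬(Z ∨ Y))) ∨ Z) ∧ (¬(X ∧ ((X ∨ Y) ∧ Z)) ∨ Y) = T ∧ T = T

T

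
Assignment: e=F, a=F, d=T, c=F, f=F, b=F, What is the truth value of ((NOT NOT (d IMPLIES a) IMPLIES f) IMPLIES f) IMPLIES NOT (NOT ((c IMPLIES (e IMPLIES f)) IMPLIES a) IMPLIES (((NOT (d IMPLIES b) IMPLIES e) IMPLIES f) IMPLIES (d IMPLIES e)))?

d IMPLIES a = T IMPLIES F = F
NOT (d IMPLIES a) = NOT F = T
NOT NOT (d IMPLIES a) = NOT T = F
NOT NOT (d IMPLIES a) IMPLIES f = F IMPLIES F = T
(NOT NOT (d IMPLIES a) IMPLIES f) IMPLIES f = T IMPLIES F = F
e IMPLIES f = F IMPLIES F = T
c IMPLIES (e IMPLIES f) = F IMPLIES T = T
(c IMPLIES (e IMPLIES f)) IMPLIES a = T IMPLIES F = F
NOT ((c IMPLIES (e IMPLIES f)) IMPLIES a) = NOT F = T
d IMPLIES b = T IMPLIES F = F
NOT (d IMPLIES b) = NOT F = T
NOT (d IMPLIES b) IMPLIES e = T IMPLIES F = F
(NOT (d IMPLIES b) IMPLIES e) IMPLIES f = F IMPLIES F = T
d IMPLIES e = T IMPLIES F = F
((NOT (d IMPLIES b) IMPLIES e) IMPLIES f) IMPLIES (d IMPLIES e) = T IMPLIES F = F
NOT ((c IMPLIES (e IMPLIES f)) IMPLIES a) IMPLIES (((NOT (d IMPLIES b) IMPLIES e) IMPLIES f) IMPLIES (d IMPLIES e)) = T IMPLIES F = F
NOT (NOT ((c IMPLIES (e IMPLIES f)) IMPLIES a) IMPLIES (((NOT (d IMPLIES b) IMPLIES e) IMPLIES f) IMPLIES (d IMPLIES e))) = NOT F = T
((NOT NOT (d IMPLIES a) IMPLIES f) IMPLIES f) IMPLIES NOT (NOT ((c IMPLIES (e IMPLIES f)) IMPLIES a) IMPLIES (((NOT (d IMPLIES b) IMPLIES e) IMPLIES f) IMPLIES (d IMPLIES e))) = F IMPLIES T = T

T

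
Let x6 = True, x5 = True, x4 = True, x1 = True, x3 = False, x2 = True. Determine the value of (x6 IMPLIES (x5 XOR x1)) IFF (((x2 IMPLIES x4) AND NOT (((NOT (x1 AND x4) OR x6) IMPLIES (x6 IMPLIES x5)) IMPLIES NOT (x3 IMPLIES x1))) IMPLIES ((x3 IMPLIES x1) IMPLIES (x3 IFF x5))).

True

x5 XOR x1 = True XOR True = False
x6 IMPLIES (x5 XOR x1) = True IMPLIES False = False
x2 IMPLIES x4 = True IMPLIES True = True
x1 AND x4 = True AND True = True
NOT (x1 AND x4) = NOT True = False
NOT (x1 AND x4) OR x6 = False OR True = True
x6 IMPLIES x5 = True IMPLIES True = True
(NOT (x1 AND x4) OR x6) IMPLIES (x6 IMPLIES x5) = True IMPLIES True = True
x3 IMPLIES x1 = False IMPLIES True = True
NOT (x3 IMPLIES x1) = NOT True = False
((NOT (x1 AND x4) OR x6) IMPLIES (x6 IMPLIES x5)) IMPLIES NOT (x3 IMPLIES x1) = True IMPLIES False = False
NOT (((NOT (x1 AND x4) OR x6) IMPLIES (x6 IMPLIES x5)) IMPLIES NOT (x3 IMPLIES x1)) = NOT False = True
(x2 IMPLIES x4) AND NOT (((NOT (x1 AND x4) OR x6) IMPLIES (x6 IMPLIES x5)) IMPLIES NOT (x3 IMPLIES x1)) = True AND True = True
x3 IMPLIES x1 = False IMPLIES True = True
x3 IFF x5 = False IFF True = False
(x3 IMPLIES x1) IMPLIES (x3 IFF x5) = True IMPLIES False = False
((x2 IMPLIES x4) AND NOT (((NOT (x1 AND x4) OR x6) IMPLIES (x6 IMPLIES x5)) IMPLIES NOT (x3 IMPLIES x1))) IMPLIES ((x3 IMPLIES x1) IMPLIES (x3 IFF x5)) = True IMPLIES False = False
(x6 IMPLIES (x5 XOR x1)) IFF (((x2 IMPLIES x4) AND NOT (((NOT (x1 AND x4) OR x6) IMPLIES (x6 IMPLIES x5)) IMPLIES NOT (x3 IMPLIES x1))) IMPLIES ((x3 IMPLIES x1) IMPLIES (x3 IFF x5))) = False IFF False = True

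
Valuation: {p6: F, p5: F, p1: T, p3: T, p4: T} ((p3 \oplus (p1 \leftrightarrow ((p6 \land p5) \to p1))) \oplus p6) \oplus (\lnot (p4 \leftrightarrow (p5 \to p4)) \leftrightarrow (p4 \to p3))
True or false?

p6 \land p5 = F \land F = F
(p6 \land p5) \to p1 = F \to T = T
p1 \leftrightarrow ((p6 \land p5) \to p1) = T \leftrightarrow T = T
p3 \oplus (p1 \leftrightarrow ((p6 \land p5) \to p1)) = T \oplus T = F
(p3 \oplus (p1 \leftrightarrow ((p6 \land p5) \to p1))) \oplus p6 = F \oplus F = F
p5 \to p4 = F \to T = T
p4 \leftrightarrow (p5 \to p4) = T \leftrightarrow T = T
\lnot (p4 \leftrightarrow (p5 \to p4)) = \lnot T = F
p4 \to p3 = T \to T = T
\lnot (p4 \leftrightarrow (p5 \to p4)) \leftrightarrow (p4 \to p3) = F \leftrightarrow T = F
((p3 \oplus (p1 \leftrightarrow ((p6 \land p5) \to p1))) \oplus p6) \oplus (\lnot (p4 \leftrightarrow (p5 \to p4)) \leftrightarrow (p4 \to p3)) = F \oplus F = F

F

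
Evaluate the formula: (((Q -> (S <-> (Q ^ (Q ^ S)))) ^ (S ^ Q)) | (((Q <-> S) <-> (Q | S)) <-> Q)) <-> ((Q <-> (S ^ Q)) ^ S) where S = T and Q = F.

T

Q ^ S = F ^ T = T
Q ^ (Q ^ S) = F ^ T = T
S <-> (Q ^ (Q ^ S)) = T <-> T = T
Q -> (S <-> (Q ^ (Q ^ S))) = F -> T = T
S ^ Q = T ^ F = T
(Q -> (S <-> (Q ^ (Q ^ S)))) ^ (S ^ Q) = T ^ T = F
Q <-> S = F <-> T = F
Q | S = F | T = T
(Q <-> S) <-> (Q | S) = F <-> T = F
((Q <-> S) <-> (Q | S)) <-> Q = F <-> F = T
((Q -> (S <-> (Q ^ (Q ^ S)))) ^ (S ^ Q)) | (((Q <-> S) <-> (Q | S)) <-> Q) = F | T = T
S ^ Q = T ^ F = T
Q <-> (S ^ Q) = F <-> T = F
(Q <-> (S ^ Q)) ^ S = F ^ T = T
(((Q -> (S <-> (Q ^ (Q ^ S)))) ^ (S ^ Q)) | (((Q <-> S) <-> (Q | S)) <-> Q)) <-> ((Q <-> (S ^ Q)) ^ S) = T <-> T = T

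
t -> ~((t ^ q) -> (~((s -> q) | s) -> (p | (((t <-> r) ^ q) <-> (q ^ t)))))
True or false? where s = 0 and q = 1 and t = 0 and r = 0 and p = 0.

1

t ^ q = 0 ^ 1 = 1
s -> q = 0 -> 1 = 1
(s -> q) | s = 1 | 0 = 1
~((s -> q) | s) = ~1 = 0
t <-> r = 0 <-> 0 = 1
(t <-> r) ^ q = 1 ^ 1 = 0
q ^ t = 1 ^ 0 = 1
((t <-> r) ^ q) <-> (q ^ t) = 0 <-> 1 = 0
p | (((t <-> r) ^ q) <-> (q ^ t)) = 0 | 0 = 0
~((s -> q) | s) -> (p | (((t <-> r) ^ q) <-> (q ^ t))) = 0 -> 0 = 1
(t ^ q) -> (~((s -> q) | s) -> (p | (((t <-> r) ^ q) <-> (q ^ t)))) = 1 -> 1 = 1
~((t ^ q) -> (~((s -> q) | s) -> (p | (((t <-> r) ^ q) <-> (q ^ t))))) = ~1 = 0
t -> ~((t ^ q) -> (~((s -> q) | s) -> (p | (((t <-> r) ^ q) <-> (q ^ t))))) = 0 -> 0 = 1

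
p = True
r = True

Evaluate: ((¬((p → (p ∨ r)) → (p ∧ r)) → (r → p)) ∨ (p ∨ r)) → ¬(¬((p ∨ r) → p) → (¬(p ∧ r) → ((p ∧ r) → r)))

p ∨ r = True ∨ True = True
p → (p ∨ r) = True → True = True
p ∧ r = True ∧ True = True
(p → (p ∨ r)) → (p ∧ r) = True → True = True
¬((p → (p ∨ r)) → (p ∧ r)) = ¬True = False
r → p = True → True = True
¬((p → (p ∨ r)) → (p ∧ r)) → (r → p) = False → True = True
p ∨ r = True ∨ True = True
(¬((p → (p ∨ r)) → (p ∧ r)) → (r → p)) ∨ (p ∨ r) = True ∨ True = True
p ∨ r = True ∨ True = True
(p ∨ r) → p = True → True = True
¬((p ∨ r) → p) = ¬True = False
p ∧ r = True ∧ True = True
¬(p ∧ r) = ¬True = False
p ∧ r = True ∧ True = True
(p ∧ r) → r = True → True = True
¬(p ∧ r) → ((p ∧ r) → r) = False → True = True
¬((p ∨ r) → p) → (¬(p ∧ r) → ((p ∧ r) → r)) = False → True = True
¬(¬((p ∨ r) → p) → (¬(p ∧ r) → ((p ∧ r) → r))) = ¬True = False
((¬((p → (p ∨ r)) → (p ∧ r)) → (r → p)) ∨ (p ∨ r)) → ¬(¬((p ∨ r) → p) → (¬(p ∧ r) → ((p ∧ r) → r))) = True → False = False

False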